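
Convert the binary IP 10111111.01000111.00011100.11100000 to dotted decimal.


10111111 = 191
01000111 = 71
00011100 = 28
11100000 = 224
IP: 191.71.28.224


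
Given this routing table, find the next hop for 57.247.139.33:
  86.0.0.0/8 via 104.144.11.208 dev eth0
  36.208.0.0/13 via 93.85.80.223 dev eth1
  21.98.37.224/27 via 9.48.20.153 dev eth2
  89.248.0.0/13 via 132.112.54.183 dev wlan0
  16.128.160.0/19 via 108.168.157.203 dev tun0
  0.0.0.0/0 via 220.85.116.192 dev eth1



Longest prefix match for 57.247.139.33:
  /8 86.0.0.0: no
  /13 36.208.0.0: no
  /27 21.98.37.224: no
  /13 89.248.0.0: no
  /19 16.128.160.0: no
  /0 0.0.0.0: MATCH
Selected: next-hop 220.85.116.192 via eth1 (matched /0)


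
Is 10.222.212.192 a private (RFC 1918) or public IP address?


RFC 1918 private ranges:
  10.0.0.0/8 (10.0.0.0 - 10.255.255.255)
  172.16.0.0/12 (172.16.0.0 - 172.31.255.255)
  192.168.0.0/16 (192.168.0.0 - 192.168.255.255)
Private (in 10.0.0.0/8)


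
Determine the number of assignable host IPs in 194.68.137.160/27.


Host bits = 32 - 27 = 5
Total addresses = 2^5 = 32
Usable = total - 2 (network and broadcast)
Usable hosts: 30


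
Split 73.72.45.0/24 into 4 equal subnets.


New prefix = 24 + 2 = 26
Each subnet has 64 addresses
  73.72.45.0/26
  73.72.45.64/26
  73.72.45.128/26
  73.72.45.192/26
Subnets: 73.72.45.0/26, 73.72.45.64/26, 73.72.45.128/26, 73.72.45.192/26


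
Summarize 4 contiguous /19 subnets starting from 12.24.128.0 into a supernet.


Original prefix: /19
Number of subnets: 4 = 2^2
New prefix = 19 - 2 = 17
Supernet: 12.24.128.0/17


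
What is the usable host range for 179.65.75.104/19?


Network: 179.65.64.0
Broadcast: 179.65.95.255
First usable = network + 1
Last usable = broadcast - 1
Range: 179.65.64.1 to 179.65.95.254


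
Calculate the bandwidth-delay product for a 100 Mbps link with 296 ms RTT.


BDP = bandwidth * RTT
= 100 Mbps * 296 ms
= 100 * 1e6 * 296 / 1000 bits
= 29600000 bits
= 3700000 bytes
= 3613.2812 KB
BDP = 29600000 bits (3700000 bytes)


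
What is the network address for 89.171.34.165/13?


IP:   01011001.10101011.00100010.10100101
Mask: 11111111.11111000.00000000.00000000
AND operation:
Net:  01011001.10101000.00000000.00000000
Network: 89.168.0.0/13


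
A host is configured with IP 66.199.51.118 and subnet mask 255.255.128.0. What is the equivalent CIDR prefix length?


Binary: 11111111.11111111.10000000.00000000
Count leading 1s
Prefix: /17


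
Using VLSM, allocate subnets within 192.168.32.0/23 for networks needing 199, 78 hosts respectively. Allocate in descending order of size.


199 hosts -> /24 (254 usable): 192.168.32.0/24
78 hosts -> /25 (126 usable): 192.168.33.0/25
Allocation: 192.168.32.0/24 (199 hosts, 254 usable); 192.168.33.0/25 (78 hosts, 126 usable)


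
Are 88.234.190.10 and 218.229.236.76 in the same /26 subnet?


Mask: 255.255.255.192
88.234.190.10 AND mask = 88.234.190.0
218.229.236.76 AND mask = 218.229.236.64
No, different subnets (88.234.190.0 vs 218.229.236.64)


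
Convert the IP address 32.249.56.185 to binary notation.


32 = 00100000
249 = 11111001
56 = 00111000
185 = 10111001
Binary: 00100000.11111001.00111000.10111001


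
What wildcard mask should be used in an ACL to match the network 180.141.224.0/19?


Subnet mask: 255.255.224.0
Wildcard = 255.255.255.255 - subnet mask
255 - 255 = 0
255 - 255 = 0
255 - 224 = 31
255 - 0 = 255
Wildcard: 0.0.31.255


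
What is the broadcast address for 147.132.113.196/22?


Network: 147.132.112.0/22
Host bits = 10
Set all host bits to 1:
Broadcast: 147.132.115.255


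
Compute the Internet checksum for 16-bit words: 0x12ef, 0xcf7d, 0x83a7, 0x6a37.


Sum all words (with carry folding):
+ 0x12ef = 0x12ef
+ 0xcf7d = 0xe26c
+ 0x83a7 = 0x6614
+ 0x6a37 = 0xd04b
One's complement: ~0xd04b
Checksum = 0x2fb4


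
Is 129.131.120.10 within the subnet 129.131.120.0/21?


Subnet network: 129.131.120.0
Test IP AND mask: 129.131.120.0
Yes, 129.131.120.10 is in 129.131.120.0/21


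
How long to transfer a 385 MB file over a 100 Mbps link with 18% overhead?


Effective throughput = 100 * (1 - 18/100) = 82 Mbps
File size in Mb = 385 * 8 = 3080 Mb
Time = 3080 / 82
Time = 37.561 seconds


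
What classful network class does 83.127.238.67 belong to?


First octet: 83
Binary: 01010011
0xxxxxxx -> Class A (1-126)
Class A, default mask 255.0.0.0 (/8)


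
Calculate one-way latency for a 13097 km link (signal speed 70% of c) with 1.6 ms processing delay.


Speed = 0.7 * 3e5 km/s = 210000 km/s
Propagation delay = 13097 / 210000 = 0.0624 s = 62.3667 ms
Processing delay = 1.6 ms
Total one-way latency = 63.9667 ms


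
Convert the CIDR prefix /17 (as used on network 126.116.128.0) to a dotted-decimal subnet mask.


/17 means 17 network bits, 15 host bits
Binary: 11111111111111111000000000000000
Mask: 255.255.128.0


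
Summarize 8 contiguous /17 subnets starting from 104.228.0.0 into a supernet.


Original prefix: /17
Number of subnets: 8 = 2^3
New prefix = 17 - 3 = 14
Supernet: 104.228.0.0/14


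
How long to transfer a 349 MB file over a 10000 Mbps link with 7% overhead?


Effective throughput = 10000 * (1 - 7/100) = 9300 Mbps
File size in Mb = 349 * 8 = 2792 Mb
Time = 2792 / 9300
Time = 0.3002 seconds


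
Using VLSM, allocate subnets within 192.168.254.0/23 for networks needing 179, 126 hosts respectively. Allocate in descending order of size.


179 hosts -> /24 (254 usable): 192.168.254.0/24
126 hosts -> /25 (126 usable): 192.168.255.0/25
Allocation: 192.168.254.0/24 (179 hosts, 254 usable); 192.168.255.0/25 (126 hosts, 126 usable)


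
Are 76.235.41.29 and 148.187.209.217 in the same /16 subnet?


Mask: 255.255.0.0
76.235.41.29 AND mask = 76.235.0.0
148.187.209.217 AND mask = 148.187.0.0
No, different subnets (76.235.0.0 vs 148.187.0.0)


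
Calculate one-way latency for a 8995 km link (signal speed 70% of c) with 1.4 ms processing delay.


Speed = 0.7 * 3e5 km/s = 210000 km/s
Propagation delay = 8995 / 210000 = 0.0428 s = 42.8333 ms
Processing delay = 1.4 ms
Total one-way latency = 44.2333 ms


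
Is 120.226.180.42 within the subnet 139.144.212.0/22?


Subnet network: 139.144.212.0
Test IP AND mask: 120.226.180.0
No, 120.226.180.42 is not in 139.144.212.0/22


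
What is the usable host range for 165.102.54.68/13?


Network: 165.96.0.0
Broadcast: 165.103.255.255
First usable = network + 1
Last usable = broadcast - 1
Range: 165.96.0.1 to 165.103.255.254


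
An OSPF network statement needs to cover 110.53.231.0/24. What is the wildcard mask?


Subnet mask: 255.255.255.0
Wildcard = 255.255.255.255 - subnet mask
255 - 255 = 0
255 - 255 = 0
255 - 255 = 0
255 - 0 = 255
Wildcard: 0.0.0.255


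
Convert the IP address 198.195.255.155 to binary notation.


198 = 11000110
195 = 11000011
255 = 11111111
155 = 10011011
Binary: 11000110.11000011.11111111.10011011


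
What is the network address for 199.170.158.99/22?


IP:   11000111.10101010.10011110.01100011
Mask: 11111111.11111111.11111100.00000000
AND operation:
Net:  11000111.10101010.10011100.00000000
Network: 199.170.156.0/22


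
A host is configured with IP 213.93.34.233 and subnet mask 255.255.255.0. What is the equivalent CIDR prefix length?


Binary: 11111111.11111111.11111111.00000000
Count leading 1s
Prefix: /24


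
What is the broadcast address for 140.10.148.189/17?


Network: 140.10.128.0/17
Host bits = 15
Set all host bits to 1:
Broadcast: 140.10.255.255


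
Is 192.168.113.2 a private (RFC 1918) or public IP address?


RFC 1918 private ranges:
  10.0.0.0/8 (10.0.0.0 - 10.255.255.255)
  172.16.0.0/12 (172.16.0.0 - 172.31.255.255)
  192.168.0.0/16 (192.168.0.0 - 192.168.255.255)
Private (in 192.168.0.0/16)


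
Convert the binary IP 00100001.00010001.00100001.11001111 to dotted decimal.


00100001 = 33
00010001 = 17
00100001 = 33
11001111 = 207
IP: 33.17.33.207


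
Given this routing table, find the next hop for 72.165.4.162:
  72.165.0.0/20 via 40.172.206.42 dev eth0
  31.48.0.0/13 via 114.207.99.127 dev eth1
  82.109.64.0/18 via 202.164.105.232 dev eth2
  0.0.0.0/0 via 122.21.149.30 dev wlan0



Longest prefix match for 72.165.4.162:
  /20 72.165.0.0: MATCH
  /13 31.48.0.0: no
  /18 82.109.64.0: no
  /0 0.0.0.0: MATCH
Selected: next-hop 40.172.206.42 via eth0 (matched /20)


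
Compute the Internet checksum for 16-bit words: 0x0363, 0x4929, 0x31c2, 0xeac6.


Sum all words (with carry folding):
+ 0x0363 = 0x0363
+ 0x4929 = 0x4c8c
+ 0x31c2 = 0x7e4e
+ 0xeac6 = 0x6915
One's complement: ~0x6915
Checksum = 0x96ea


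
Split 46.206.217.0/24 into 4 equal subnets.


New prefix = 24 + 2 = 26
Each subnet has 64 addresses
  46.206.217.0/26
  46.206.217.64/26
  46.206.217.128/26
  46.206.217.192/26
Subnets: 46.206.217.0/26, 46.206.217.64/26, 46.206.217.128/26, 46.206.217.192/26


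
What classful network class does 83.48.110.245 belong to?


First octet: 83
Binary: 01010011
0xxxxxxx -> Class A (1-126)
Class A, default mask 255.0.0.0 (/8)


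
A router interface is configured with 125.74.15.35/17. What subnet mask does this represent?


/17 means 17 network bits, 15 host bits
Binary: 11111111111111111000000000000000
Mask: 255.255.128.0


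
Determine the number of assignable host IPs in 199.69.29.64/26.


Host bits = 32 - 26 = 6
Total addresses = 2^6 = 64
Usable = total - 2 (network and broadcast)
Usable hosts: 62


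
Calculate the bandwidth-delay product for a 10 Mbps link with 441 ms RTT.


BDP = bandwidth * RTT
= 10 Mbps * 441 ms
= 10 * 1e6 * 441 / 1000 bits
= 4410000 bits
= 551250 bytes
= 538.3301 KB
BDP = 4410000 bits (551250 bytes)


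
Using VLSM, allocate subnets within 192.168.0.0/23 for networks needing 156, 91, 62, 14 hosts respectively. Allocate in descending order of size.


156 hosts -> /24 (254 usable): 192.168.0.0/24
91 hosts -> /25 (126 usable): 192.168.1.0/25
62 hosts -> /26 (62 usable): 192.168.1.128/26
14 hosts -> /28 (14 usable): 192.168.1.192/28
Allocation: 192.168.0.0/24 (156 hosts, 254 usable); 192.168.1.0/25 (91 hosts, 126 usable); 192.168.1.128/26 (62 hosts, 62 usable); 192.168.1.192/28 (14 hosts, 14 usable)


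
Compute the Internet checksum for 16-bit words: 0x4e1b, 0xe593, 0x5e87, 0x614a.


Sum all words (with carry folding):
+ 0x4e1b = 0x4e1b
+ 0xe593 = 0x33af
+ 0x5e87 = 0x9236
+ 0x614a = 0xf380
One's complement: ~0xf380
Checksum = 0x0c7f


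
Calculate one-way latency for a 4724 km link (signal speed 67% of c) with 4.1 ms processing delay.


Speed = 0.67 * 3e5 km/s = 201000 km/s
Propagation delay = 4724 / 201000 = 0.0235 s = 23.5025 ms
Processing delay = 4.1 ms
Total one-way latency = 27.6025 ms


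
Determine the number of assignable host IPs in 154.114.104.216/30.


Host bits = 32 - 30 = 2
Total addresses = 2^2 = 4
Usable = total - 2 (network and broadcast)
Usable hosts: 2


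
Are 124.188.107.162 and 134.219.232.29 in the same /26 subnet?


Mask: 255.255.255.192
124.188.107.162 AND mask = 124.188.107.128
134.219.232.29 AND mask = 134.219.232.0
No, different subnets (124.188.107.128 vs 134.219.232.0)


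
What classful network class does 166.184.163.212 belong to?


First octet: 166
Binary: 10100110
10xxxxxx -> Class B (128-191)
Class B, default mask 255.255.0.0 (/16)


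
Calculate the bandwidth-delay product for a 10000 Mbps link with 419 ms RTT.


BDP = bandwidth * RTT
= 10000 Mbps * 419 ms
= 10000 * 1e6 * 419 / 1000 bits
= 4190000000 bits
= 523750000 bytes
= 511474.6094 KB
BDP = 4190000000 bits (523750000 bytes)


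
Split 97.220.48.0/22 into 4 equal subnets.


New prefix = 22 + 2 = 24
Each subnet has 256 addresses
  97.220.48.0/24
  97.220.49.0/24
  97.220.50.0/24
  97.220.51.0/24
Subnets: 97.220.48.0/24, 97.220.49.0/24, 97.220.50.0/24, 97.220.51.0/24


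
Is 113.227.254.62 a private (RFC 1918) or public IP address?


RFC 1918 private ranges:
  10.0.0.0/8 (10.0.0.0 - 10.255.255.255)
  172.16.0.0/12 (172.16.0.0 - 172.31.255.255)
  192.168.0.0/16 (192.168.0.0 - 192.168.255.255)
Public (not in any RFC 1918 range)


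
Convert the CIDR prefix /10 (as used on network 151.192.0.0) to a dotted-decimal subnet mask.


/10 means 10 network bits, 22 host bits
Binary: 11111111110000000000000000000000
Mask: 255.192.0.0


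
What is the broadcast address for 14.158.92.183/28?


Network: 14.158.92.176/28
Host bits = 4
Set all host bits to 1:
Broadcast: 14.158.92.191


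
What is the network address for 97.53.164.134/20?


IP:   01100001.00110101.10100100.10000110
Mask: 11111111.11111111.11110000.00000000
AND operation:
Net:  01100001.00110101.10100000.00000000
Network: 97.53.160.0/20


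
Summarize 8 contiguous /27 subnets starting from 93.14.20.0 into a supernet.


Original prefix: /27
Number of subnets: 8 = 2^3
New prefix = 27 - 3 = 24
Supernet: 93.14.20.0/24


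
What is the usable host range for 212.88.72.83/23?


Network: 212.88.72.0
Broadcast: 212.88.73.255
First usable = network + 1
Last usable = broadcast - 1
Range: 212.88.72.1 to 212.88.73.254


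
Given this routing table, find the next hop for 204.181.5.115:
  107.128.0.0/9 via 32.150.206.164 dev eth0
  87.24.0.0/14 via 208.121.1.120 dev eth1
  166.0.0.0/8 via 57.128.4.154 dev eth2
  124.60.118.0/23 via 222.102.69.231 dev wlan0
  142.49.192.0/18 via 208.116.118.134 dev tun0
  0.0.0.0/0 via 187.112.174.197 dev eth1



Longest prefix match for 204.181.5.115:
  /9 107.128.0.0: no
  /14 87.24.0.0: no
  /8 166.0.0.0: no
  /23 124.60.118.0: no
  /18 142.49.192.0: no
  /0 0.0.0.0: MATCH
Selected: next-hop 187.112.174.197 via eth1 (matched /0)


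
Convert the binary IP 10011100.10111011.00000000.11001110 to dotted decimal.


10011100 = 156
10111011 = 187
00000000 = 0
11001110 = 206
IP: 156.187.0.206


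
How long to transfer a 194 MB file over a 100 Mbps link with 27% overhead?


Effective throughput = 100 * (1 - 27/100) = 73 Mbps
File size in Mb = 194 * 8 = 1552 Mb
Time = 1552 / 73
Time = 21.2603 seconds


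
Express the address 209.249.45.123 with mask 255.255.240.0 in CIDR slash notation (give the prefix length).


Binary: 11111111.11111111.11110000.00000000
Count leading 1s
Prefix: /20


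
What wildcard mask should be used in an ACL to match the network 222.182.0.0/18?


Subnet mask: 255.255.192.0
Wildcard = 255.255.255.255 - subnet mask
255 - 255 = 0
255 - 255 = 0
255 - 192 = 63
255 - 0 = 255
Wildcard: 0.0.63.255


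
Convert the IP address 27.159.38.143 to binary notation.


27 = 00011011
159 = 10011111
38 = 00100110
143 = 10001111
Binary: 00011011.10011111.00100110.10001111


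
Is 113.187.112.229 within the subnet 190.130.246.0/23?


Subnet network: 190.130.246.0
Test IP AND mask: 113.187.112.0
No, 113.187.112.229 is not in 190.130.246.0/23


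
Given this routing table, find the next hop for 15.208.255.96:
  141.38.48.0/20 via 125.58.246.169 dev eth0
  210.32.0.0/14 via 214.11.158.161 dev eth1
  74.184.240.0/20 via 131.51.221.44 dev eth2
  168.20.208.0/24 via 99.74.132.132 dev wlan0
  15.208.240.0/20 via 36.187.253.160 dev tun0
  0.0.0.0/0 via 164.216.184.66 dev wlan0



Longest prefix match for 15.208.255.96:
  /20 141.38.48.0: no
  /14 210.32.0.0: no
  /20 74.184.240.0: no
  /24 168.20.208.0: no
  /20 15.208.240.0: MATCH
  /0 0.0.0.0: MATCH
Selected: next-hop 36.187.253.160 via tun0 (matched /20)


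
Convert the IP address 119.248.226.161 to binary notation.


119 = 01110111
248 = 11111000
226 = 11100010
161 = 10100001
Binary: 01110111.11111000.11100010.10100001


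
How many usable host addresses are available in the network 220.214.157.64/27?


Host bits = 32 - 27 = 5
Total addresses = 2^5 = 32
Usable = total - 2 (network and broadcast)
Usable hosts: 30


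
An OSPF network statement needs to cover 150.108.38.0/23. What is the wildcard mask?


Subnet mask: 255.255.254.0
Wildcard = 255.255.255.255 - subnet mask
255 - 255 = 0
255 - 255 = 0
255 - 254 = 1
255 - 0 = 255
Wildcard: 0.0.1.255


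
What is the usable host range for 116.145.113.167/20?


Network: 116.145.112.0
Broadcast: 116.145.127.255
First usable = network + 1
Last usable = broadcast - 1
Range: 116.145.112.1 to 116.145.127.254


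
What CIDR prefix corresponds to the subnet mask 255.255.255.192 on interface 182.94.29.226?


Binary: 11111111.11111111.11111111.11000000
Count leading 1s
Prefix: /26


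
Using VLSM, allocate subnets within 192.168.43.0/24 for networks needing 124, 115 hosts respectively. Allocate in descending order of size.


124 hosts -> /25 (126 usable): 192.168.43.0/25
115 hosts -> /25 (126 usable): 192.168.43.128/25
Allocation: 192.168.43.0/25 (124 hosts, 126 usable); 192.168.43.128/25 (115 hosts, 126 usable)


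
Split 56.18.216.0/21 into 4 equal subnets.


New prefix = 21 + 2 = 23
Each subnet has 512 addresses
  56.18.216.0/23
  56.18.218.0/23
  56.18.220.0/23
  56.18.222.0/23
Subnets: 56.18.216.0/23, 56.18.218.0/23, 56.18.220.0/23, 56.18.222.0/23


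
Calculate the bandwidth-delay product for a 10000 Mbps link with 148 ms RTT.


BDP = bandwidth * RTT
= 10000 Mbps * 148 ms
= 10000 * 1e6 * 148 / 1000 bits
= 1480000000 bits
= 185000000 bytes
= 180664.0625 KB
BDP = 1480000000 bits (185000000 bytes)


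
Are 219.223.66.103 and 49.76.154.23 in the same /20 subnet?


Mask: 255.255.240.0
219.223.66.103 AND mask = 219.223.64.0
49.76.154.23 AND mask = 49.76.144.0
No, different subnets (219.223.64.0 vs 49.76.144.0)


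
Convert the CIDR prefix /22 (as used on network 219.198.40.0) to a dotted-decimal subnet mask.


/22 means 22 network bits, 10 host bits
Binary: 11111111111111111111110000000000
Mask: 255.255.252.0


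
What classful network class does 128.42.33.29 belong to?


First octet: 128
Binary: 10000000
10xxxxxx -> Class B (128-191)
Class B, default mask 255.255.0.0 (/16)


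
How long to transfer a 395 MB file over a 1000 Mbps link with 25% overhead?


Effective throughput = 1000 * (1 - 25/100) = 750 Mbps
File size in Mb = 395 * 8 = 3160 Mb
Time = 3160 / 750
Time = 4.2133 seconds


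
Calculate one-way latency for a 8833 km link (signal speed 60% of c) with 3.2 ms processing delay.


Speed = 0.6 * 3e5 km/s = 180000 km/s
Propagation delay = 8833 / 180000 = 0.0491 s = 49.0722 ms
Processing delay = 3.2 ms
Total one-way latency = 52.2722 ms


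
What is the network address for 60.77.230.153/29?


IP:   00111100.01001101.11100110.10011001
Mask: 11111111.11111111.11111111.11111000
AND operation:
Net:  00111100.01001101.11100110.10011000
Network: 60.77.230.152/29


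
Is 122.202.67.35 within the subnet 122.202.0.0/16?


Subnet network: 122.202.0.0
Test IP AND mask: 122.202.0.0
Yes, 122.202.67.35 is in 122.202.0.0/16


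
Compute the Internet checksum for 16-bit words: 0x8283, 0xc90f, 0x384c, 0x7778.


Sum all words (with carry folding):
+ 0x8283 = 0x8283
+ 0xc90f = 0x4b93
+ 0x384c = 0x83df
+ 0x7778 = 0xfb57
One's complement: ~0xfb57
Checksum = 0x04a8


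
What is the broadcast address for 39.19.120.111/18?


Network: 39.19.64.0/18
Host bits = 14
Set all host bits to 1:
Broadcast: 39.19.127.255


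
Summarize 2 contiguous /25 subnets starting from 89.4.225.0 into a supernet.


Original prefix: /25
Number of subnets: 2 = 2^1
New prefix = 25 - 1 = 24
Supernet: 89.4.225.0/24


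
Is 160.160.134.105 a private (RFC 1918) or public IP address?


RFC 1918 private ranges:
  10.0.0.0/8 (10.0.0.0 - 10.255.255.255)
  172.16.0.0/12 (172.16.0.0 - 172.31.255.255)
  192.168.0.0/16 (192.168.0.0 - 192.168.255.255)
Public (not in any RFC 1918 range)


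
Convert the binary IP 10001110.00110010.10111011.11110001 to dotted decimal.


10001110 = 142
00110010 = 50
10111011 = 187
11110001 = 241
IP: 142.50.187.241


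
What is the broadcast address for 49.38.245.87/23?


Network: 49.38.244.0/23
Host bits = 9
Set all host bits to 1:
Broadcast: 49.38.245.255


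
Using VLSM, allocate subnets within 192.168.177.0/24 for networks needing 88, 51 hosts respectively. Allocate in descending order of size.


88 hosts -> /25 (126 usable): 192.168.177.0/25
51 hosts -> /26 (62 usable): 192.168.177.128/26
Allocation: 192.168.177.0/25 (88 hosts, 126 usable); 192.168.177.128/26 (51 hosts, 62 usable)


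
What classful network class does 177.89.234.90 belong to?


First octet: 177
Binary: 10110001
10xxxxxx -> Class B (128-191)
Class B, default mask 255.255.0.0 (/16)


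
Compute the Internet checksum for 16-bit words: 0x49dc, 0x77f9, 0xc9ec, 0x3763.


Sum all words (with carry folding):
+ 0x49dc = 0x49dc
+ 0x77f9 = 0xc1d5
+ 0xc9ec = 0x8bc2
+ 0x3763 = 0xc325
One's complement: ~0xc325
Checksum = 0x3cda


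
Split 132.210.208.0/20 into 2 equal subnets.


New prefix = 20 + 1 = 21
Each subnet has 2048 addresses
  132.210.208.0/21
  132.210.216.0/21
Subnets: 132.210.208.0/21, 132.210.216.0/21


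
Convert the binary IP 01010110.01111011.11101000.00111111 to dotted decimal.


01010110 = 86
01111011 = 123
11101000 = 232
00111111 = 63
IP: 86.123.232.63


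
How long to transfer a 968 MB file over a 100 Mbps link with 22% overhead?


Effective throughput = 100 * (1 - 22/100) = 78 Mbps
File size in Mb = 968 * 8 = 7744 Mb
Time = 7744 / 78
Time = 99.2821 seconds


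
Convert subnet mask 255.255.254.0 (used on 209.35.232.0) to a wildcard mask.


Subnet mask: 255.255.254.0
Wildcard = 255.255.255.255 - subnet mask
255 - 255 = 0
255 - 255 = 0
255 - 254 = 1
255 - 0 = 255
Wildcard: 0.0.1.255


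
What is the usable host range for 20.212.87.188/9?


Network: 20.128.0.0
Broadcast: 20.255.255.255
First usable = network + 1
Last usable = broadcast - 1
Range: 20.128.0.1 to 20.255.255.254


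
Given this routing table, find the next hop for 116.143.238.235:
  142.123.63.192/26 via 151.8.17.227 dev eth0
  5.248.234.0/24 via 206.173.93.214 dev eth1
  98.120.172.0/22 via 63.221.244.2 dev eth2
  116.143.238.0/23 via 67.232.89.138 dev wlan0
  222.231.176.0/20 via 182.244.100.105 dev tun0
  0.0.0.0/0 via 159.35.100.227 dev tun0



Longest prefix match for 116.143.238.235:
  /26 142.123.63.192: no
  /24 5.248.234.0: no
  /22 98.120.172.0: no
  /23 116.143.238.0: MATCH
  /20 222.231.176.0: no
  /0 0.0.0.0: MATCH
Selected: next-hop 67.232.89.138 via wlan0 (matched /23)


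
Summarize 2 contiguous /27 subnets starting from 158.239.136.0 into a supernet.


Original prefix: /27
Number of subnets: 2 = 2^1
New prefix = 27 - 1 = 26
Supernet: 158.239.136.0/26


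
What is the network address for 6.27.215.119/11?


IP:   00000110.00011011.11010111.01110111
Mask: 11111111.11100000.00000000.00000000
AND operation:
Net:  00000110.00000000.00000000.00000000
Network: 6.0.0.0/11


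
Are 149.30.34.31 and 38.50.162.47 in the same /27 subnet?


Mask: 255.255.255.224
149.30.34.31 AND mask = 149.30.34.0
38.50.162.47 AND mask = 38.50.162.32
No, different subnets (149.30.34.0 vs 38.50.162.32)


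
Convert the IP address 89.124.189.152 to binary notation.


89 = 01011001
124 = 01111100
189 = 10111101
152 = 10011000
Binary: 01011001.01111100.10111101.10011000


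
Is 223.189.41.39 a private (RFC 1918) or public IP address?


RFC 1918 private ranges:
  10.0.0.0/8 (10.0.0.0 - 10.255.255.255)
  172.16.0.0/12 (172.16.0.0 - 172.31.255.255)
  192.168.0.0/16 (192.168.0.0 - 192.168.255.255)
Public (not in any RFC 1918 range)


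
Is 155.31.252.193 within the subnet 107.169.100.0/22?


Subnet network: 107.169.100.0
Test IP AND mask: 155.31.252.0
No, 155.31.252.193 is not in 107.169.100.0/22


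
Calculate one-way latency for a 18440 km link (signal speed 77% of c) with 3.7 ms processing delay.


Speed = 0.77 * 3e5 km/s = 231000 km/s
Propagation delay = 18440 / 231000 = 0.0798 s = 79.8268 ms
Processing delay = 3.7 ms
Total one-way latency = 83.5268 ms


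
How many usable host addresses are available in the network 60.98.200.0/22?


Host bits = 32 - 22 = 10
Total addresses = 2^10 = 1024
Usable = total - 2 (network and broadcast)
Usable hosts: 1022


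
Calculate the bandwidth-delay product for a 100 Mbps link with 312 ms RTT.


BDP = bandwidth * RTT
= 100 Mbps * 312 ms
= 100 * 1e6 * 312 / 1000 bits
= 31200000 bits
= 3900000 bytes
= 3808.5938 KB
BDP = 31200000 bits (3900000 bytes)


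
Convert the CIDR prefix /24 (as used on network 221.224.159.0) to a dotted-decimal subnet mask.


/24 means 24 network bits, 8 host bits
Binary: 11111111111111111111111100000000
Mask: 255.255.255.0


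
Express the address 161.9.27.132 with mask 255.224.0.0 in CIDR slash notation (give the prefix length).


Binary: 11111111.11100000.00000000.00000000
Count leading 1s
Prefix: /11


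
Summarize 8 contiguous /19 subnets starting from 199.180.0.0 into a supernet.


Original prefix: /19
Number of subnets: 8 = 2^3
New prefix = 19 - 3 = 16
Supernet: 199.180.0.0/16


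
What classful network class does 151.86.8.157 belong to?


First octet: 151
Binary: 10010111
10xxxxxx -> Class B (128-191)
Class B, default mask 255.255.0.0 (/16)


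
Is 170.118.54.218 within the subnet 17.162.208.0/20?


Subnet network: 17.162.208.0
Test IP AND mask: 170.118.48.0
No, 170.118.54.218 is not in 17.162.208.0/20


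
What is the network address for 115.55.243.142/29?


IP:   01110011.00110111.11110011.10001110
Mask: 11111111.11111111.11111111.11111000
AND operation:
Net:  01110011.00110111.11110011.10001000
Network: 115.55.243.136/29


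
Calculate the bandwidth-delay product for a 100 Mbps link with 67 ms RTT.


BDP = bandwidth * RTT
= 100 Mbps * 67 ms
= 100 * 1e6 * 67 / 1000 bits
= 6700000 bits
= 837500 bytes
= 817.8711 KB
BDP = 6700000 bits (837500 bytes)


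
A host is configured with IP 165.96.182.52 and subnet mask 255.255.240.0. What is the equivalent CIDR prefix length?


Binary: 11111111.11111111.11110000.00000000
Count leading 1s
Prefix: /20


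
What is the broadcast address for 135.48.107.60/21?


Network: 135.48.104.0/21
Host bits = 11
Set all host bits to 1:
Broadcast: 135.48.111.255


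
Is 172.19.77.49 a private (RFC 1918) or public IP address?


RFC 1918 private ranges:
  10.0.0.0/8 (10.0.0.0 - 10.255.255.255)
  172.16.0.0/12 (172.16.0.0 - 172.31.255.255)
  192.168.0.0/16 (192.168.0.0 - 192.168.255.255)
Private (in 172.16.0.0/12)


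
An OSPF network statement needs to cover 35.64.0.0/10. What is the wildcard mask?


Subnet mask: 255.192.0.0
Wildcard = 255.255.255.255 - subnet mask
255 - 255 = 0
255 - 192 = 63
255 - 0 = 255
255 - 0 = 255
Wildcard: 0.63.255.255


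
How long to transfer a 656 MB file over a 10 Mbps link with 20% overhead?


Effective throughput = 10 * (1 - 20/100) = 8 Mbps
File size in Mb = 656 * 8 = 5248 Mb
Time = 5248 / 8
Time = 656 seconds


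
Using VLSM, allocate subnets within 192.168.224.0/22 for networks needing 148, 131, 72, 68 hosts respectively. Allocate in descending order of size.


148 hosts -> /24 (254 usable): 192.168.224.0/24
131 hosts -> /24 (254 usable): 192.168.225.0/24
72 hosts -> /25 (126 usable): 192.168.226.0/25
68 hosts -> /25 (126 usable): 192.168.226.128/25
Allocation: 192.168.224.0/24 (148 hosts, 254 usable); 192.168.225.0/24 (131 hosts, 254 usable); 192.168.226.0/25 (72 hosts, 126 usable); 192.168.226.128/25 (68 hosts, 126 usable)


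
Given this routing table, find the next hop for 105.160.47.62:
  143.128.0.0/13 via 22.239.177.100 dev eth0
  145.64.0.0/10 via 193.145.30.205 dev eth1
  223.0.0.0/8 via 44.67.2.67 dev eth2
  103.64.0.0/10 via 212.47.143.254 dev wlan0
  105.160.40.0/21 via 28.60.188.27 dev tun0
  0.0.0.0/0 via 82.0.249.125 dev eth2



Longest prefix match for 105.160.47.62:
  /13 143.128.0.0: no
  /10 145.64.0.0: no
  /8 223.0.0.0: no
  /10 103.64.0.0: no
  /21 105.160.40.0: MATCH
  /0 0.0.0.0: MATCH
Selected: next-hop 28.60.188.27 via tun0 (matched /21)


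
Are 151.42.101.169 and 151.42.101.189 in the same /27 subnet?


Mask: 255.255.255.224
151.42.101.169 AND mask = 151.42.101.160
151.42.101.189 AND mask = 151.42.101.160
Yes, same subnet (151.42.101.160)


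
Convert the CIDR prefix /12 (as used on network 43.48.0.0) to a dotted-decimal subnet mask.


/12 means 12 network bits, 20 host bits
Binary: 11111111111100000000000000000000
Mask: 255.240.0.0


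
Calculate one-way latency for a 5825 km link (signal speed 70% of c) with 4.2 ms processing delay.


Speed = 0.7 * 3e5 km/s = 210000 km/s
Propagation delay = 5825 / 210000 = 0.0277 s = 27.7381 ms
Processing delay = 4.2 ms
Total one-way latency = 31.9381 ms


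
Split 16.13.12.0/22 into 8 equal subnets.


New prefix = 22 + 3 = 25
Each subnet has 128 addresses
  16.13.12.0/25
  16.13.12.128/25
  16.13.13.0/25
  16.13.13.128/25
  16.13.14.0/25
  16.13.14.128/25
  16.13.15.0/25
  16.13.15.128/25
Subnets: 16.13.12.0/25, 16.13.12.128/25, 16.13.13.0/25, 16.13.13.128/25, 16.13.14.0/25, 16.13.14.128/25, 16.13.15.0/25, 16.13.15.128/25


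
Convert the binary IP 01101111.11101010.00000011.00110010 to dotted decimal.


01101111 = 111
11101010 = 234
00000011 = 3
00110010 = 50
IP: 111.234.3.50


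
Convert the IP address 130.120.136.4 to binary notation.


130 = 10000010
120 = 01111000
136 = 10001000
4 = 00000100
Binary: 10000010.01111000.10001000.00000100


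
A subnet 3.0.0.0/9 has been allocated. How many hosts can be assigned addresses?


Host bits = 32 - 9 = 23
Total addresses = 2^23 = 8388608
Usable = total - 2 (network and broadcast)
Usable hosts: 8388606


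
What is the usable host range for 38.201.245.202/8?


Network: 38.0.0.0
Broadcast: 38.255.255.255
First usable = network + 1
Last usable = broadcast - 1
Range: 38.0.0.1 to 38.255.255.254


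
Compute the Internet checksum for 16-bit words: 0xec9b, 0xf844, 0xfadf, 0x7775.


Sum all words (with carry folding):
+ 0xec9b = 0xec9b
+ 0xf844 = 0xe4e0
+ 0xfadf = 0xdfc0
+ 0x7775 = 0x5736
One's complement: ~0x5736
Checksum = 0xa8c9


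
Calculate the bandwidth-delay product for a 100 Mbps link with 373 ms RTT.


BDP = bandwidth * RTT
= 100 Mbps * 373 ms
= 100 * 1e6 * 373 / 1000 bits
= 37300000 bits
= 4662500 bytes
= 4553.2227 KB
BDP = 37300000 bits (4662500 bytes)


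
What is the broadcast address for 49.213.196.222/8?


Network: 49.0.0.0/8
Host bits = 24
Set all host bits to 1:
Broadcast: 49.255.255.255


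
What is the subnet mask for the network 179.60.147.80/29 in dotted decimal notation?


/29 means 29 network bits, 3 host bits
Binary: 11111111111111111111111111111000
Mask: 255.255.255.248


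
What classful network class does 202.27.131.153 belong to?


First octet: 202
Binary: 11001010
110xxxxx -> Class C (192-223)
Class C, default mask 255.255.255.0 (/24)


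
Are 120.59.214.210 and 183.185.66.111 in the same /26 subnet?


Mask: 255.255.255.192
120.59.214.210 AND mask = 120.59.214.192
183.185.66.111 AND mask = 183.185.66.64
No, different subnets (120.59.214.192 vs 183.185.66.64)


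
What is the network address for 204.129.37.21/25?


IP:   11001100.10000001.00100101.00010101
Mask: 11111111.11111111.11111111.10000000
AND operation:
Net:  11001100.10000001.00100101.00000000
Network: 204.129.37.0/25


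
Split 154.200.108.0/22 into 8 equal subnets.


New prefix = 22 + 3 = 25
Each subnet has 128 addresses
  154.200.108.0/25
  154.200.108.128/25
  154.200.109.0/25
  154.200.109.128/25
  154.200.110.0/25
  154.200.110.128/25
  154.200.111.0/25
  154.200.111.128/25
Subnets: 154.200.108.0/25, 154.200.108.128/25, 154.200.109.0/25, 154.200.109.128/25, 154.200.110.0/25, 154.200.110.128/25, 154.200.111.0/25, 154.200.111.128/25


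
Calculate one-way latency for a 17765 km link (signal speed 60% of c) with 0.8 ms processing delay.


Speed = 0.6 * 3e5 km/s = 180000 km/s
Propagation delay = 17765 / 180000 = 0.0987 s = 98.6944 ms
Processing delay = 0.8 ms
Total one-way latency = 99.4944 ms


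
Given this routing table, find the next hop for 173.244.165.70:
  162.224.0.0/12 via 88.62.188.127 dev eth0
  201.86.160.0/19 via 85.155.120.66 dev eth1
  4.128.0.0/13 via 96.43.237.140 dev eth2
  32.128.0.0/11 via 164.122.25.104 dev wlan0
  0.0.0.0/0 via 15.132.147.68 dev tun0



Longest prefix match for 173.244.165.70:
  /12 162.224.0.0: no
  /19 201.86.160.0: no
  /13 4.128.0.0: no
  /11 32.128.0.0: no
  /0 0.0.0.0: MATCH
Selected: next-hop 15.132.147.68 via tun0 (matched /0)


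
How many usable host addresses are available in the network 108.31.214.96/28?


Host bits = 32 - 28 = 4
Total addresses = 2^4 = 16
Usable = total - 2 (network and broadcast)
Usable hosts: 14


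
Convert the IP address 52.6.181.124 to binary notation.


52 = 00110100
6 = 00000110
181 = 10110101
124 = 01111100
Binary: 00110100.00000110.10110101.01111100


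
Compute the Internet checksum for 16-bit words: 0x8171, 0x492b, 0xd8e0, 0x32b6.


Sum all words (with carry folding):
+ 0x8171 = 0x8171
+ 0x492b = 0xca9c
+ 0xd8e0 = 0xa37d
+ 0x32b6 = 0xd633
One's complement: ~0xd633
Checksum = 0x29cc


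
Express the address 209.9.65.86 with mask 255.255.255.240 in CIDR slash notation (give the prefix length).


Binary: 11111111.11111111.11111111.11110000
Count leading 1s
Prefix: /28


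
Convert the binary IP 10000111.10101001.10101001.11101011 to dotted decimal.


10000111 = 135
10101001 = 169
10101001 = 169
11101011 = 235
IP: 135.169.169.235


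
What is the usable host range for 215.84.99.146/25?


Network: 215.84.99.128
Broadcast: 215.84.99.255
First usable = network + 1
Last usable = broadcast - 1
Range: 215.84.99.129 to 215.84.99.254


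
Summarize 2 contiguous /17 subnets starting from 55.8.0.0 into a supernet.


Original prefix: /17
Number of subnets: 2 = 2^1
New prefix = 17 - 1 = 16
Supernet: 55.8.0.0/16


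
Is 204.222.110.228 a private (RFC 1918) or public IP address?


RFC 1918 private ranges:
  10.0.0.0/8 (10.0.0.0 - 10.255.255.255)
  172.16.0.0/12 (172.16.0.0 - 172.31.255.255)
  192.168.0.0/16 (192.168.0.0 - 192.168.255.255)
Public (not in any RFC 1918 range)


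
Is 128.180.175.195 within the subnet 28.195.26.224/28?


Subnet network: 28.195.26.224
Test IP AND mask: 128.180.175.192
No, 128.180.175.195 is not in 28.195.26.224/28


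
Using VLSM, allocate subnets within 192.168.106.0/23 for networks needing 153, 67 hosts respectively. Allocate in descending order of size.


153 hosts -> /24 (254 usable): 192.168.106.0/24
67 hosts -> /25 (126 usable): 192.168.107.0/25
Allocation: 192.168.106.0/24 (153 hosts, 254 usable); 192.168.107.0/25 (67 hosts, 126 usable)


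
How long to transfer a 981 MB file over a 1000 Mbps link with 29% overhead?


Effective throughput = 1000 * (1 - 29/100) = 710 Mbps
File size in Mb = 981 * 8 = 7848 Mb
Time = 7848 / 710
Time = 11.0535 seconds


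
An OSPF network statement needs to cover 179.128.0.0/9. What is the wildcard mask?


Subnet mask: 255.128.0.0
Wildcard = 255.255.255.255 - subnet mask
255 - 255 = 0
255 - 128 = 127
255 - 0 = 255
255 - 0 = 255
Wildcard: 0.127.255.255


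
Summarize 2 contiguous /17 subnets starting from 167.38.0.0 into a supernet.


Original prefix: /17
Number of subnets: 2 = 2^1
New prefix = 17 - 1 = 16
Supernet: 167.38.0.0/16


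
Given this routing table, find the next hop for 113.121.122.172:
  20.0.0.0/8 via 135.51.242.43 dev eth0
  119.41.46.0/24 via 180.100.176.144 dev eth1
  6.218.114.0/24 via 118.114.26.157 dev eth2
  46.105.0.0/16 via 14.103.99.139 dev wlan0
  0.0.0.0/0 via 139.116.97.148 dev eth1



Longest prefix match for 113.121.122.172:
  /8 20.0.0.0: no
  /24 119.41.46.0: no
  /24 6.218.114.0: no
  /16 46.105.0.0: no
  /0 0.0.0.0: MATCH
Selected: next-hop 139.116.97.148 via eth1 (matched /0)


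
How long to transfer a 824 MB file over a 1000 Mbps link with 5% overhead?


Effective throughput = 1000 * (1 - 5/100) = 950 Mbps
File size in Mb = 824 * 8 = 6592 Mb
Time = 6592 / 950
Time = 6.9389 seconds


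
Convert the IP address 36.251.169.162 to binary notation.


36 = 00100100
251 = 11111011
169 = 10101001
162 = 10100010
Binary: 00100100.11111011.10101001.10100010


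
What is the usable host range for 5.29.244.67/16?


Network: 5.29.0.0
Broadcast: 5.29.255.255
First usable = network + 1
Last usable = broadcast - 1
Range: 5.29.0.1 to 5.29.255.254


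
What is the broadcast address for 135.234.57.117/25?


Network: 135.234.57.0/25
Host bits = 7
Set all host bits to 1:
Broadcast: 135.234.57.127


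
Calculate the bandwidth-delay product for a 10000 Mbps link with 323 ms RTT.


BDP = bandwidth * RTT
= 10000 Mbps * 323 ms
= 10000 * 1e6 * 323 / 1000 bits
= 3230000000 bits
= 403750000 bytes
= 394287.1094 KB
BDP = 3230000000 bits (403750000 bytes)


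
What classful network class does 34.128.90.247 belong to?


First octet: 34
Binary: 00100010
0xxxxxxx -> Class A (1-126)
Class A, default mask 255.0.0.0 (/8)


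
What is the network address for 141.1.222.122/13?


IP:   10001101.00000001.11011110.01111010
Mask: 11111111.11111000.00000000.00000000
AND operation:
Net:  10001101.00000000.00000000.00000000
Network: 141.0.0.0/13


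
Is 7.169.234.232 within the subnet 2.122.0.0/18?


Subnet network: 2.122.0.0
Test IP AND mask: 7.169.192.0
No, 7.169.234.232 is not in 2.122.0.0/18


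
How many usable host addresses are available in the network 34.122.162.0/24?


Host bits = 32 - 24 = 8
Total addresses = 2^8 = 256
Usable = total - 2 (network and broadcast)
Usable hosts: 254


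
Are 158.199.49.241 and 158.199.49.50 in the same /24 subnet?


Mask: 255.255.255.0
158.199.49.241 AND mask = 158.199.49.0
158.199.49.50 AND mask = 158.199.49.0
Yes, same subnet (158.199.49.0)


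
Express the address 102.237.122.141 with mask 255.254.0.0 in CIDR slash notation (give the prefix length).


Binary: 11111111.11111110.00000000.00000000
Count leading 1s
Prefix: /15


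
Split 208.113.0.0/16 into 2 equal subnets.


New prefix = 16 + 1 = 17
Each subnet has 32768 addresses
  208.113.0.0/17
  208.113.128.0/17
Subnets: 208.113.0.0/17, 208.113.128.0/17


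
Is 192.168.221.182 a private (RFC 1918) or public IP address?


RFC 1918 private ranges:
  10.0.0.0/8 (10.0.0.0 - 10.255.255.255)
  172.16.0.0/12 (172.16.0.0 - 172.31.255.255)
  192.168.0.0/16 (192.168.0.0 - 192.168.255.255)
Private (in 192.168.0.0/16)


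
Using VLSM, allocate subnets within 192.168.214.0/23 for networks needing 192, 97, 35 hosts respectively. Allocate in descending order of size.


192 hosts -> /24 (254 usable): 192.168.214.0/24
97 hosts -> /25 (126 usable): 192.168.215.0/25
35 hosts -> /26 (62 usable): 192.168.215.128/26
Allocation: 192.168.214.0/24 (192 hosts, 254 usable); 192.168.215.0/25 (97 hosts, 126 usable); 192.168.215.128/26 (35 hosts, 62 usable)


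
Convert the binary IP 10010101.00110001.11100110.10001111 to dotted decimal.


10010101 = 149
00110001 = 49
11100110 = 230
10001111 = 143
IP: 149.49.230.143


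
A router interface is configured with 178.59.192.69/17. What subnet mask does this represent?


/17 means 17 network bits, 15 host bits
Binary: 11111111111111111000000000000000
Mask: 255.255.128.0


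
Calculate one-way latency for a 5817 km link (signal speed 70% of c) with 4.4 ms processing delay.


Speed = 0.7 * 3e5 km/s = 210000 km/s
Propagation delay = 5817 / 210000 = 0.0277 s = 27.7 ms
Processing delay = 4.4 ms
Total one-way latency = 32.1 ms


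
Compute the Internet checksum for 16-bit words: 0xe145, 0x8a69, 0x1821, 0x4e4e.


Sum all words (with carry folding):
+ 0xe145 = 0xe145
+ 0x8a69 = 0x6baf
+ 0x1821 = 0x83d0
+ 0x4e4e = 0xd21e
One's complement: ~0xd21e
Checksum = 0x2de1


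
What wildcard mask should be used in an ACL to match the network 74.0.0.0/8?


Subnet mask: 255.0.0.0
Wildcard = 255.255.255.255 - subnet mask
255 - 255 = 0
255 - 0 = 255
255 - 0 = 255
255 - 0 = 255
Wildcard: 0.255.255.255


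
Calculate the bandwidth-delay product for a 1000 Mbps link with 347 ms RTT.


BDP = bandwidth * RTT
= 1000 Mbps * 347 ms
= 1000 * 1e6 * 347 / 1000 bits
= 347000000 bits
= 43375000 bytes
= 42358.3984 KB
BDP = 347000000 bits (43375000 bytes)
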